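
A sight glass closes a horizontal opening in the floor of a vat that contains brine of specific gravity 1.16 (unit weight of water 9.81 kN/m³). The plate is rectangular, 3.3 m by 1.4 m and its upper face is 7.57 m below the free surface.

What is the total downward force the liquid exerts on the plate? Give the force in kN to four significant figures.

γ = 1.16 × 9.81 = 11.3796 kN/m³.
The plate is horizontal, so pressure is uniform at p = γ·h = 11.3796 × 7.57 = 86.1436 kN/m².
A = 3.3 × 1.4 = 4.62 m².
F = p·A = 86.1436 × 4.62 = 397.983 kN.

F ≈ 398.0 kN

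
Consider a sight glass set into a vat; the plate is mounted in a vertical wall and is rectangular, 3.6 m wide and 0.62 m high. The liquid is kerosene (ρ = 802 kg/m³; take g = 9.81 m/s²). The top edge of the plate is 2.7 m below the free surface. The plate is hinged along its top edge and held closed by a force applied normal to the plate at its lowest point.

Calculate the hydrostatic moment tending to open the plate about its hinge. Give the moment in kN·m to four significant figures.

γ = ρg = 802 × 9.81 / 1000 = 7.86762 kN/m³.
The centroid lies 0.62/2 = 0.31 m below the top edge, so the centroid depth is h_c = 2.7 + 0.31 = 3.01 m.
A = 3.6 × 0.62 = 2.232 m².
Resultant F = γ·h_c·A = 7.86762 × 3.01 × 2.232 = 52.8572 kN.
I_c = b·h³/12 = 3.6 × 0.62³/12 = 0.0714984 m⁴.
Centre of pressure: y_p = y_c + I_c/(y_c·A) = 3.01 + 0.0714984/(3.01 × 2.232) = 3.01 + 0.0106423 = 3.02064 m along the plane.
The resultant acts 0.31 + 0.0106423 = 0.320642 m (along the plate) below the hinge at the top edge, so the moment about the hinge is M = F × 0.320642 = 52.8572 × 0.320642 = 16.9482 kN·m.

M ≈ 16.95 kN·m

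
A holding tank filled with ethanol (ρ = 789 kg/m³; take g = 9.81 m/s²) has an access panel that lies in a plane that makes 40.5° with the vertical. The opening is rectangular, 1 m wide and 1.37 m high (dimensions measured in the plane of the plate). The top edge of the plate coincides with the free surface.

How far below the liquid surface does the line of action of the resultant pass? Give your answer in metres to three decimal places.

h_p = 0.695 m

γ = ρg = 789 × 9.81 / 1000 = 7.74009 kN/m³.
The plate makes 40.5° with the vertical, i.e. θ = 90° − 40.5° = 49.5° to the horizontal. Measuring y along the incline from the free-surface line, vertical depth h = y·sinθ with sinθ = 0.760406.
The centroid lies 1.37/2 = 0.685 m below the top edge, so y_c = 0.685 m and h_c = 0.685 × 0.760406 = 0.520878 m.
A = 1 × 1.37 = 1.37 m².
Resultant F = γ·h_c·A = 7.74009 × 0.520878 × 1.37 = 5.52335 kN.
I_c = b·h³/12 = 1 × 1.37³/12 = 0.214279 m⁴.
Centre of pressure: y_p = y_c + I_c/(y_c·A) = 0.685 + 0.214279/(0.685 × 1.37) = 0.685 + 0.228333 = 0.913333 m along the plane.
Vertically, h_p = y_p·sinθ = 0.913333 × 0.760406 = 0.694504 m.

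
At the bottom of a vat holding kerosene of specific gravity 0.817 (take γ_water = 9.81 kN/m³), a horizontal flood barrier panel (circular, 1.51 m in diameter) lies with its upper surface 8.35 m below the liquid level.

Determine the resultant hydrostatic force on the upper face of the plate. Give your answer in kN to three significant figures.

γ = 0.817 × 9.81 = 8.01477 kN/m³.
The plate is horizontal, so pressure is uniform at p = γ·h = 8.01477 × 8.35 = 66.9233 kN/m².
A = π(0.755)² = 1.79079 m².
F = p·A = 66.9233 × 1.79079 = 119.846 kN.

F ≈ 120 kN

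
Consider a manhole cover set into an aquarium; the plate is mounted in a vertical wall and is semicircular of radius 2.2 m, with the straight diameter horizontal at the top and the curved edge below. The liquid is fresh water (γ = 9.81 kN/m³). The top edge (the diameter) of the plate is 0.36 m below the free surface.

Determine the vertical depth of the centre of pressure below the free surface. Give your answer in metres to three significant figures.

h_p = 1.56 m

γ = 9.81 kN/m³.
The centroid of a semicircle lies 4r/(3π) = 0.933709 m from the diameter, here below the top edge, so the centroid depth is h_c = 0.36 + 0.933709 = 1.29371 m.
A = πr²/2 = π × 2.2²/2 = 7.60265 m².
Resultant F = γ·h_c·A = 9.81 × 1.29371 × 7.60265 = 96.4875 kN.
I_c = (π/8 − 8/(9π))·r⁴ = 0.109757 × 2.2⁴ = 2.57112 m⁴.
Centre of pressure: y_p = y_c + I_c/(y_c·A) = 1.29371 + 2.57112/(1.29371 × 7.60265) = 1.29371 + 0.261409 = 1.55512 m along the plane.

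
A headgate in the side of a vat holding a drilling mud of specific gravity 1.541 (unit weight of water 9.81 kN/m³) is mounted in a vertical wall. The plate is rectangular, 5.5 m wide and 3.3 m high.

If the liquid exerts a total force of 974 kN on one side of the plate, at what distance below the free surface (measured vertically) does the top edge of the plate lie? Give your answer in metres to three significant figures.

γ = 1.541 × 9.81 = 15.11721 kN/m³.
A = 5.5 × 3.3 = 18.15 m².
From F = γ·h_c·A, the centroid depth is h_c = 974/(15.11721 × 18.15) = 3.54986 m.
The centroid lies 3.3/2 = 1.65 m below the top edge, so the top edge sits at h_top = 3.54986 − 1.65 = 1.89986 m below the surface.

d_top ≈ 1.90 m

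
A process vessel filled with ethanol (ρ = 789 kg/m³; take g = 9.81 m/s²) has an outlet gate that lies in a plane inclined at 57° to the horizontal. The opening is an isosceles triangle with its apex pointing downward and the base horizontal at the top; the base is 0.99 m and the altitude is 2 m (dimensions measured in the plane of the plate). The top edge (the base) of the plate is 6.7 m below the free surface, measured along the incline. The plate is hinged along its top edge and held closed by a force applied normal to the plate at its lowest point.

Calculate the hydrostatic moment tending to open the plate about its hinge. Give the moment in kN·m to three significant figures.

γ = ρg = 789 × 9.81 / 1000 = 7.74009 kN/m³.
Let θ = 57° be the plate's angle to the horizontal; measure y along the incline from where the plane meets the free surface. Vertical depth h = y·sinθ with sinθ = 0.838671.
With the apex down, the centroid sits h/3 = 2/3 = 0.666667 m below the base (the top edge), so y_c = 6.7 + 0.666667 = 7.36667 m and h_c = 7.36667 × 0.838671 = 6.17821 m.
A = ½ × 0.99 × 2 = 0.99 m².
Resultant F = γ·h_c·A = 7.74009 × 6.17821 × 0.99 = 47.3417 kN.
I_c = b·h³/36 = 0.99 × 2³/36 = 0.22 m⁴.
Centre of pressure: y_p = y_c + I_c/(y_c·A) = 7.36667 + 0.22/(7.36667 × 0.99) = 7.36667 + 0.0301659 = 7.39684 m along the plane.
The resultant acts 0.666667 + 0.0301659 = 0.696833 m (along the plate) below the hinge at the top edge, so the moment about the hinge is M = F × 0.696833 = 47.3417 × 0.696833 = 32.9893 kN·m.

M ≈ 33.0 kN·m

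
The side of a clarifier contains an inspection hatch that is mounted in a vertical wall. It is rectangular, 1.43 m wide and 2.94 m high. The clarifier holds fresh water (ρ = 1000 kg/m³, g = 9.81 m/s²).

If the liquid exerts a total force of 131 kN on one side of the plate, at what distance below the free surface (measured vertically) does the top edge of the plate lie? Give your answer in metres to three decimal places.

γ = ρg = 1000 × 9.81 = 9810 N/m³ = 9.81 kN/m³.
A = 1.43 × 2.94 = 4.2042 m².
From F = γ·h_c·A, the centroid depth is h_c = 131/(9.81 × 4.2042) = 3.17628 m.
The centroid lies 2.94/2 = 1.47 m below the top edge, so the top edge sits at h_top = 3.17628 − 1.47 = 1.70628 m below the surface.

d_top ≈ 1.706 m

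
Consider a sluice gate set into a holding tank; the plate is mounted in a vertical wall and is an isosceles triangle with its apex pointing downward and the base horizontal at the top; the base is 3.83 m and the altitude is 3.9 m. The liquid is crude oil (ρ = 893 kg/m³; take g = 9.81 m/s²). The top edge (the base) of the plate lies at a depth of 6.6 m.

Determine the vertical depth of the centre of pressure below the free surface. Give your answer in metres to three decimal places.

γ = ρg = 893 × 9.81 / 1000 = 8.76033 kN/m³.
With the apex down, the centroid sits h/3 = 3.9/3 = 1.3 m below the base (the top edge), so the centroid depth is h_c = 6.6 + 1.3 = 7.9 m.
A = ½ × 3.83 × 3.9 = 7.4685 m².
Resultant F = γ·h_c·A = 8.76033 × 7.9 × 7.4685 = 516.87 kN.
I_c = b·h³/36 = 3.83 × 3.9³/36 = 6.31088 m⁴.
Centre of pressure: y_p = y_c + I_c/(y_c·A) = 7.9 + 6.31088/(7.9 × 7.4685) = 7.9 + 0.106962 = 8.00696 m along the plane.

h_p = 8.007 m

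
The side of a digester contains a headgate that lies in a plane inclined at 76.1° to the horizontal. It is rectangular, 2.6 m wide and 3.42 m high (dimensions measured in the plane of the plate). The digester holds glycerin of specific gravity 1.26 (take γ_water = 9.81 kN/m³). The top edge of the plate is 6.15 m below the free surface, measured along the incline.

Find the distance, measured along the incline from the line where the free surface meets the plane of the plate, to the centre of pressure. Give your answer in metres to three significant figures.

γ = 1.26 × 9.81 = 12.3606 kN/m³.
Let θ = 76.1° be the plate's angle to the horizontal; measure y along the incline from where the plane meets the free surface. Vertical depth h = y·sinθ with sinθ = 0.970716.
The centroid lies 3.42/2 = 1.71 m below the top edge, so y_c = 6.15 + 1.71 = 7.86 m and h_c = 7.86 × 0.970716 = 7.62983 m.
A = 2.6 × 3.42 = 8.892 m².
Resultant F = γ·h_c·A = 12.3606 × 7.62983 × 8.892 = 838.598 kN.
I_c = b·h³/12 = 2.6 × 3.42³/12 = 8.66703 m⁴.
Centre of pressure: y_p = y_c + I_c/(y_c·A) = 7.86 + 8.66703/(7.86 × 8.892) = 7.86 + 0.124008 = 7.98401 m along the plane.

y_p = 7.98 m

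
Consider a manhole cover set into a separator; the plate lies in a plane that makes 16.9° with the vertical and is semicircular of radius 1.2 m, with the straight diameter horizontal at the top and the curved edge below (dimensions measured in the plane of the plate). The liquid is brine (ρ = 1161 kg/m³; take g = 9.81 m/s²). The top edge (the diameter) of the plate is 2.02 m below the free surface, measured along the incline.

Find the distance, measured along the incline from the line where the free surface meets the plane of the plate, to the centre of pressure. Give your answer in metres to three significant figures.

y_p = 2.57 m

γ = ρg = 1161 × 9.81 / 1000 = 11.38941 kN/m³.
The plate makes 16.9° with the vertical, i.e. θ = 90° − 16.9° = 73.1° to the horizontal. Measuring y along the incline from the free-surface line, vertical depth h = y·sinθ with sinθ = 0.956814.
The centroid of a semicircle lies 4r/(3π) = 0.509296 m from the diameter, here below the top edge, so y_c = 2.02 + 0.509296 = 2.5293 m and h_c = 2.5293 × 0.956814 = 2.42007 m.
A = πr²/2 = π × 1.2²/2 = 2.26195 m².
Resultant F = γ·h_c·A = 11.38941 × 2.42007 × 2.26195 = 62.3465 kN.
I_c = (π/8 − 8/(9π))·r⁴ = 0.109757 × 1.2⁴ = 0.227592 m⁴.
Centre of pressure: y_p = y_c + I_c/(y_c·A) = 2.5293 + 0.227592/(2.5293 × 2.26195) = 2.5293 + 0.0397808 = 2.56908 m along the plane.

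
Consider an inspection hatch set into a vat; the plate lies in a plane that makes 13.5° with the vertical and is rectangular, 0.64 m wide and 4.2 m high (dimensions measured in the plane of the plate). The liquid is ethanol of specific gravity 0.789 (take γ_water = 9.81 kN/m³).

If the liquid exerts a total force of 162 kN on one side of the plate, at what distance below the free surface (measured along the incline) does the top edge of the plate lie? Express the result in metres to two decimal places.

γ = 0.789 × 9.81 = 7.74009 kN/m³.
A = 0.64 × 4.2 = 2.688 m².
From F = γ·h_c·A, the centroid depth is h_c = 162/(7.74009 × 2.688) = 7.78645 m.
The plate makes 13.5° with the vertical, i.e. θ = 90° − 13.5° = 76.5° to the horizontal. Measuring y along the incline from the free-surface line, vertical depth h = y·sinθ with sinθ = 0.972370.
Along the incline, y_c = h_c/sinθ = 7.78645/0.972370 = 8.0077 m.
The centroid lies 4.2/2 = 2.1 m below the top edge, so the top edge sits at y_top = 8.0077 − 2.1 = 5.9077 m along the incline.

y_top ≈ 5.91 m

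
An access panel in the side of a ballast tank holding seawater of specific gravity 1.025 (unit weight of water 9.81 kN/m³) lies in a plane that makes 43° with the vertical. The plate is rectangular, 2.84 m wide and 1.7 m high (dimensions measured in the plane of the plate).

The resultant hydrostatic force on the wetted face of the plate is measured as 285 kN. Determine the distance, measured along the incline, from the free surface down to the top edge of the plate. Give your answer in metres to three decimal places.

y_top ≈ 7.177 m

γ = 1.025 × 9.81 = 10.05525 kN/m³.
A = 2.84 × 1.7 = 4.828 m².
From F = γ·h_c·A, the centroid depth is h_c = 285/(10.05525 × 4.828) = 5.87063 m.
The plate makes 43° with the vertical, i.e. θ = 90° − 43° = 47° to the horizontal. Measuring y along the incline from the free-surface line, vertical depth h = y·sinθ with sinθ = 0.731354.
Along the incline, y_c = h_c/sinθ = 5.87063/0.731354 = 8.02707 m.
The centroid lies 1.7/2 = 0.85 m below the top edge, so the top edge sits at y_top = 8.02707 − 0.85 = 7.17707 m along the incline.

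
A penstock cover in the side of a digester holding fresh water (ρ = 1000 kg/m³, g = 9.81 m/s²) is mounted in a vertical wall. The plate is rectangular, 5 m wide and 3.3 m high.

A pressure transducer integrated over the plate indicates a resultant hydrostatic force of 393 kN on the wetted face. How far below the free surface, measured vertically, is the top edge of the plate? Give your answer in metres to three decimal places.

γ = ρg = 1000 × 9.81 = 9810 N/m³ = 9.81 kN/m³.
A = 5 × 3.3 = 16.5 m².
From F = γ·h_c·A, the centroid depth is h_c = 393/(9.81 × 16.5) = 2.42795 m.
The centroid lies 3.3/2 = 1.65 m below the top edge, so the top edge sits at h_top = 2.42795 − 1.65 = 0.77795 m below the surface.

d_top ≈ 0.778 m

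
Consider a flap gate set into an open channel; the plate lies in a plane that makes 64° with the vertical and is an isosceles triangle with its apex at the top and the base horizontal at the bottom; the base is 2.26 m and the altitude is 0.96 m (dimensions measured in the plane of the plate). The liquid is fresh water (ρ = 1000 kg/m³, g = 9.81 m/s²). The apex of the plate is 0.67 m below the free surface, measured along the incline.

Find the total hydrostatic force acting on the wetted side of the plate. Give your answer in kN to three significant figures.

F ≈ 6.11 kN

γ = ρg = 1000 × 9.81 = 9810 N/m³ = 9.81 kN/m³.
The plate makes 64° with the vertical, i.e. θ = 90° − 64° = 26° to the horizontal. Measuring y along the incline from the free-surface line, vertical depth h = y·sinθ with sinθ = 0.438371.
With the apex up, the centroid sits 2h/3 = 2 × 0.96/3 = 0.64 m below the apex, so y_c = 0.67 + 0.64 = 1.31 m and h_c = 1.31 × 0.438371 = 0.574266 m.
A = ½ × 2.26 × 0.96 = 1.0848 m².
Resultant F = γ·h_c·A = 9.81 × 0.574266 × 1.0848 = 6.11127 kN.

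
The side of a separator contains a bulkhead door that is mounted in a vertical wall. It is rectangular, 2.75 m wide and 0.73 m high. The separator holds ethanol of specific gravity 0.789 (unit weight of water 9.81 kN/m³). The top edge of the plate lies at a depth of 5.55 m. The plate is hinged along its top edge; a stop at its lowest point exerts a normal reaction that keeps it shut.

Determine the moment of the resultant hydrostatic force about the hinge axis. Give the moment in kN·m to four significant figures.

M ≈ 34.24 kN·m

γ = 0.789 × 9.81 = 7.74009 kN/m³.
The centroid lies 0.73/2 = 0.365 m below the top edge, so the centroid depth is h_c = 5.55 + 0.365 = 5.915 m.
A = 2.75 × 0.73 = 2.0075 m².
Resultant F = γ·h_c·A = 7.74009 × 5.915 × 2.0075 = 91.9086 kN.
I_c = b·h³/12 = 2.75 × 0.73³/12 = 0.0891497 m⁴.
Centre of pressure: y_p = y_c + I_c/(y_c·A) = 5.915 + 0.0891497/(5.915 × 2.0075) = 5.915 + 0.00750775 = 5.92251 m along the plane.
The resultant acts 0.365 + 0.00750775 = 0.372508 m (along the plate) below the hinge at the top edge, so the moment about the hinge is M = F × 0.372508 = 91.9086 × 0.372508 = 34.2367 kN·m.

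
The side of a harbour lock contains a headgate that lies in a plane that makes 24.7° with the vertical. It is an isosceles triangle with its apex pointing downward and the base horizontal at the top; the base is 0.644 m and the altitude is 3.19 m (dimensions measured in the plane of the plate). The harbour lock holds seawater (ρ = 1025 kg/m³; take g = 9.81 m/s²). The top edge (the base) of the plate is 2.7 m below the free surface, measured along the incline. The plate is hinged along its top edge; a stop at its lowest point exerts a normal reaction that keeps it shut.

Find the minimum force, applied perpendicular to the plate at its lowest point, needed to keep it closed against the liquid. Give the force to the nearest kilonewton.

P ≈ 13 kN

γ = ρg = 1025 × 9.81 / 1000 = 10.05525 kN/m³.
The plate makes 24.7° with the vertical, i.e. θ = 90° − 24.7° = 65.3° to the horizontal. Measuring y along the incline from the free-surface line, vertical depth h = y·sinθ with sinθ = 0.908508.
With the apex down, the centroid sits h/3 = 3.19/3 = 1.06333 m below the base (the top edge), so y_c = 2.7 + 1.06333 = 3.76333 m and h_c = 3.76333 × 0.908508 = 3.41902 m.
A = ½ × 0.644 × 3.19 = 1.02718 m².
Resultant F = γ·h_c·A = 10.05525 × 3.41902 × 1.02718 = 35.3135 kN.
I_c = b·h³/36 = 0.644 × 3.19³/36 = 0.580705 m⁴.
Centre of pressure: y_p = y_c + I_c/(y_c·A) = 3.76333 + 0.580705/(3.76333 × 1.02718) = 3.76333 + 0.150223 = 3.91355 m along the plane.
The resultant acts 1.06333 + 0.150223 = 1.21355 m (along the plate) below the hinge at the top edge, so the moment about the hinge is M = F × 1.21355 = 35.3135 × 1.21355 = 42.8547 kN·m.
A normal force at the bottom, 3.19 m from the hinge, must supply this moment: P = 42.8547/3.19 = 13.4341 kN.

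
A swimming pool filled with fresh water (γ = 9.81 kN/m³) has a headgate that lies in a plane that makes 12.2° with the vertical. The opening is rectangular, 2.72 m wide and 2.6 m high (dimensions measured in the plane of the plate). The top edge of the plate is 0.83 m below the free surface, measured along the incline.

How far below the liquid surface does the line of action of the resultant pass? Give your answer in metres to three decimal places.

h_p = 2.340 m

γ = 9.81 kN/m³.
The plate makes 12.2° with the vertical, i.e. θ = 90° − 12.2° = 77.8° to the horizontal. Measuring y along the incline from the free-surface line, vertical depth h = y·sinθ with sinθ = 0.977416.
The centroid lies 2.6/2 = 1.3 m below the top edge, so y_c = 0.83 + 1.3 = 2.13 m and h_c = 2.13 × 0.977416 = 2.0819 m.
A = 2.72 × 2.6 = 7.072 m².
Resultant F = γ·h_c·A = 9.81 × 2.0819 × 7.072 = 144.435 kN.
I_c = b·h³/12 = 2.72 × 2.6³/12 = 3.98389 m⁴.
Centre of pressure: y_p = y_c + I_c/(y_c·A) = 2.13 + 3.98389/(2.13 × 7.072) = 2.13 + 0.264476 = 2.39448 m along the plane.
Vertically, h_p = y_p·sinθ = 2.39448 × 0.977416 = 2.3404 m.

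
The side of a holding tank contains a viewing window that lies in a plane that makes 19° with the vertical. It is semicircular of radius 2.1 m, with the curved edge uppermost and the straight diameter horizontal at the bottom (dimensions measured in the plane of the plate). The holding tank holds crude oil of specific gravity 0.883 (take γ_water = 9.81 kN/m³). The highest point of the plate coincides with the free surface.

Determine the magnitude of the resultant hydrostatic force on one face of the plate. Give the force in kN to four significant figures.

γ = 0.883 × 9.81 = 8.66223 kN/m³.
The plate makes 19° with the vertical, i.e. θ = 90° − 19° = 71° to the horizontal. Measuring y along the incline from the free-surface line, vertical depth h = y·sinθ with sinθ = 0.945519.
The centroid lies 4r/(3π) = 0.891268 m above the diameter, so r − 4r/(3π) = 2.1 − 0.891268 = 1.20873 m below the topmost point, so y_c = 1.20873 m and h_c = 1.20873 × 0.945519 = 1.14288 m.
A = πr²/2 = π × 2.1²/2 = 6.92721 m².
Resultant F = γ·h_c·A = 8.66223 × 1.14288 × 6.92721 = 68.5786 kN.

F ≈ 68.58 kN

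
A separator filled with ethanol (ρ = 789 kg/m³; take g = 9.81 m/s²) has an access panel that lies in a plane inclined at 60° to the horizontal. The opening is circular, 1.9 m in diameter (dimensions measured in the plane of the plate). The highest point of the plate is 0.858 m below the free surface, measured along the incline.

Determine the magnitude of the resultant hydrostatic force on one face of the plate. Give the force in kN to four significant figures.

γ = ρg = 789 × 9.81 / 1000 = 7.74009 kN/m³.
Let θ = 60° be the plate's angle to the horizontal; measure y along the incline from where the plane meets the free surface. Vertical depth h = y·sinθ with sinθ = 0.866025.
The centroid is at the centre, 0.95 m below the top of the plate, so y_c = 0.858 + 0.95 = 1.808 m and h_c = 1.808 × 0.866025 = 1.56577 m.
A = π(0.95)² = 2.83529 m².
Resultant F = γ·h_c·A = 7.74009 × 1.56577 × 2.83529 = 34.3614 kN.

F ≈ 34.36 kN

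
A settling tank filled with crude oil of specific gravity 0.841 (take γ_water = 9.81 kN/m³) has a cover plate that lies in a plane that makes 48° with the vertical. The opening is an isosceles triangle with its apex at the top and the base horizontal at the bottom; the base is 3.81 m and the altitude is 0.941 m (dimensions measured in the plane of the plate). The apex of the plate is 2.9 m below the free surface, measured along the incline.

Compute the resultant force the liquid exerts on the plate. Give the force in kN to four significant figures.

F ≈ 34.91 kN

γ = 0.841 × 9.81 = 8.25021 kN/m³.
The plate makes 48° with the vertical, i.e. θ = 90° − 48° = 42° to the horizontal. Measuring y along the incline from the free-surface line, vertical depth h = y·sinθ with sinθ = 0.669131.
With the apex up, the centroid sits 2h/3 = 2 × 0.941/3 = 0.627333 m below the apex, so y_c = 2.9 + 0.627333 = 3.52733 m and h_c = 3.52733 × 0.669131 = 2.36025 m.
A = ½ × 3.81 × 0.941 = 1.79261 m².
Resultant F = γ·h_c·A = 8.25021 × 2.36025 × 1.79261 = 34.9067 kN.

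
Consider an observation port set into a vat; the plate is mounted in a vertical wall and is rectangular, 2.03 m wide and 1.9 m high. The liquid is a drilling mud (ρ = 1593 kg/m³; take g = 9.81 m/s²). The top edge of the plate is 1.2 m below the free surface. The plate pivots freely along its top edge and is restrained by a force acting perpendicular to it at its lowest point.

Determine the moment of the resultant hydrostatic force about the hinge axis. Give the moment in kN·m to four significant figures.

M ≈ 141.2 kN·m

γ = ρg = 1593 × 9.81 / 1000 = 15.62733 kN/m³.
The centroid lies 1.9/2 = 0.95 m below the top edge, so the centroid depth is h_c = 1.2 + 0.95 = 2.15 m.
A = 2.03 × 1.9 = 3.857 m².
Resultant F = γ·h_c·A = 15.62733 × 2.15 × 3.857 = 129.59 kN.
I_c = b·h³/12 = 2.03 × 1.9³/12 = 1.16031 m⁴.
Centre of pressure: y_p = y_c + I_c/(y_c·A) = 2.15 + 1.16031/(2.15 × 3.857) = 2.15 + 0.139922 = 2.28992 m along the plane.
The resultant acts 0.95 + 0.139922 = 1.08992 m (along the plate) below the hinge at the top edge, so the moment about the hinge is M = F × 1.08992 = 129.59 × 1.08992 = 141.243 kN·m.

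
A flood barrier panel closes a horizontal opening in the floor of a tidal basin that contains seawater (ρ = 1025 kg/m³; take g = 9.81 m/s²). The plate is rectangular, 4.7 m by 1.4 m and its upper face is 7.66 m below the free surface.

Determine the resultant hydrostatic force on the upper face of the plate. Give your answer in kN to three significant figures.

γ = ρg = 1025 × 9.81 / 1000 = 10.05525 kN/m³.
The plate is horizontal, so pressure is uniform at p = γ·h = 10.05525 × 7.66 = 77.0232 kN/m².
A = 4.7 × 1.4 = 6.58 m².
F = p·A = 77.0232 × 6.58 = 506.813 kN.

F ≈ 507 kN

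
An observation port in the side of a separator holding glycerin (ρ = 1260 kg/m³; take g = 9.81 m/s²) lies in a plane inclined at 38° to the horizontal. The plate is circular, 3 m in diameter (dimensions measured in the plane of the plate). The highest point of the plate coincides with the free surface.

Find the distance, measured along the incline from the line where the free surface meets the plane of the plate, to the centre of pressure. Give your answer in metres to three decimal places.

y_p = 1.875 m

γ = ρg = 1260 × 9.81 / 1000 = 12.3606 kN/m³.
Let θ = 38° be the plate's angle to the horizontal; measure y along the incline from where the plane meets the free surface. Vertical depth h = y·sinθ with sinθ = 0.615661.
The centroid is at the centre, 1.5 m below the top of the plate, so y_c = 1.5 m and h_c = 1.5 × 0.615661 = 0.923492 m.
A = π(1.5)² = 7.06858 m².
Resultant F = γ·h_c·A = 12.3606 × 0.923492 × 7.06858 = 80.6872 kN.
I_c = πr⁴/4 = π × 1.5⁴/4 = 3.97608 m⁴.
Centre of pressure: y_p = y_c + I_c/(y_c·A) = 1.5 + 3.97608/(1.5 × 7.06858) = 1.5 + 0.375 = 1.875 m along the plane.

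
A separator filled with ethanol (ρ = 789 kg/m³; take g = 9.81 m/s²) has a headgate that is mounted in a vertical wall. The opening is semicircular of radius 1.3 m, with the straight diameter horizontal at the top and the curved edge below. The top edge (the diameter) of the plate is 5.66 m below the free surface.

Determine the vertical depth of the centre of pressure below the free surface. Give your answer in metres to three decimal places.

γ = ρg = 789 × 9.81 / 1000 = 7.74009 kN/m³.
The centroid of a semicircle lies 4r/(3π) = 0.551737 m from the diameter, here below the top edge, so the centroid depth is h_c = 5.66 + 0.551737 = 6.21174 m.
A = πr²/2 = π × 1.3²/2 = 2.65465 m².
Resultant F = γ·h_c·A = 7.74009 × 6.21174 × 2.65465 = 127.634 kN.
I_c = (π/8 − 8/(9π))·r⁴ = 0.109757 × 1.3⁴ = 0.313477 m⁴.
Centre of pressure: y_p = y_c + I_c/(y_c·A) = 6.21174 + 0.313477/(6.21174 × 2.65465) = 6.21174 + 0.0190101 = 6.23075 m along the plane.

h_p = 6.231 m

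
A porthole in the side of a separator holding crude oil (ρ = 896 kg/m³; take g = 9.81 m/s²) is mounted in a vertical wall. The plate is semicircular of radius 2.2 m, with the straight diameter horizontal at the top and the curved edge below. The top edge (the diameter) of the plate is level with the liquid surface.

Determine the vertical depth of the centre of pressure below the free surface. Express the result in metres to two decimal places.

h_p = 1.30 m

γ = ρg = 896 × 9.81 / 1000 = 8.78976 kN/m³.
The centroid of a semicircle lies 4r/(3π) = 0.933709 m from the diameter, here below the top edge, so the centroid depth is h_c = 0.933709 m.
A = πr²/2 = π × 2.2²/2 = 7.60265 m².
Resultant F = γ·h_c·A = 8.78976 × 0.933709 × 7.60265 = 62.3955 kN.
I_c = (π/8 − 8/(9π))·r⁴ = 0.109757 × 2.2⁴ = 2.57112 m⁴.
Centre of pressure: y_p = y_c + I_c/(y_c·A) = 0.933709 + 2.57112/(0.933709 × 7.60265) = 0.933709 + 0.362198 = 1.29591 m along the plane.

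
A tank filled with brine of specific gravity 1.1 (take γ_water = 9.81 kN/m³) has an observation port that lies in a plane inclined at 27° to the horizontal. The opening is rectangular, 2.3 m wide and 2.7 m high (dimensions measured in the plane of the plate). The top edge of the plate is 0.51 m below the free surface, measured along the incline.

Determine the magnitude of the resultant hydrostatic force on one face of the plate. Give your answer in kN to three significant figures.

γ = 1.1 × 9.81 = 10.791 kN/m³.
Let θ = 27° be the plate's angle to the horizontal; measure y along the incline from where the plane meets the free surface. Vertical depth h = y·sinθ with sinθ = 0.453990.
The centroid lies 2.7/2 = 1.35 m below the top edge, so y_c = 0.51 + 1.35 = 1.86 m and h_c = 1.86 × 0.453990 = 0.844421 m.
A = 2.3 × 2.7 = 6.21 m².
Resultant F = γ·h_c·A = 10.791 × 0.844421 × 6.21 = 56.5864 kN.

F ≈ 56.6 kN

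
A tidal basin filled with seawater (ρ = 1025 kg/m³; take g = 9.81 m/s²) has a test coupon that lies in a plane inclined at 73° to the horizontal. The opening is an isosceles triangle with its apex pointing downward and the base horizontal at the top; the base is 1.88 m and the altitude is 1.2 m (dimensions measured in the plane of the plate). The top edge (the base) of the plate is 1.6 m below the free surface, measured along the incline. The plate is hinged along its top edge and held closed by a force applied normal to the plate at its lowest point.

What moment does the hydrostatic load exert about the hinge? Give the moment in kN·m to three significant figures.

M ≈ 9.55 kN·m

γ = ρg = 1025 × 9.81 / 1000 = 10.05525 kN/m³.
Let θ = 73° be the plate's angle to the horizontal; measure y along the incline from where the plane meets the free surface. Vertical depth h = y·sinθ with sinθ = 0.956305.
With the apex down, the centroid sits h/3 = 1.2/3 = 0.4 m below the base (the top edge), so y_c = 1.6 + 0.4 = 2 m and h_c = 2 × 0.956305 = 1.91261 m.
A = ½ × 1.88 × 1.2 = 1.128 m².
Resultant F = γ·h_c·A = 10.05525 × 1.91261 × 1.128 = 21.6934 kN.
I_c = b·h³/36 = 1.88 × 1.2³/36 = 0.09024 m⁴.
Centre of pressure: y_p = y_c + I_c/(y_c·A) = 2 + 0.09024/(2 × 1.128) = 2 + 0.04 = 2.04 m along the plane.
The resultant acts 0.4 + 0.04 = 0.44 m (along the plate) below the hinge at the top edge, so the moment about the hinge is M = F × 0.44 = 21.6934 × 0.44 = 9.5451 kN·m.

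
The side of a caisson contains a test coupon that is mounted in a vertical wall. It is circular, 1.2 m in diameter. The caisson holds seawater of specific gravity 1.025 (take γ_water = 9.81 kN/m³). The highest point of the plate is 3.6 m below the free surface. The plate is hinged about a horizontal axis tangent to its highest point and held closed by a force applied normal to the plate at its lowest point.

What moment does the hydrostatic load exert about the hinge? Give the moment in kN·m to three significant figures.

M ≈ 29.7 kN·m

γ = 1.025 × 9.81 = 10.05525 kN/m³.
The centroid is at the centre, 0.6 m below the top of the plate, so the centroid depth is h_c = 3.6 + 0.6 = 4.2 m.
A = π(0.6)² = 1.13097 m².
Resultant F = γ·h_c·A = 10.05525 × 4.2 × 1.13097 = 47.7632 kN.
I_c = πr⁴/4 = π × 0.6⁴/4 = 0.101788 m⁴.
Centre of pressure: y_p = y_c + I_c/(y_c·A) = 4.2 + 0.101788/(4.2 × 1.13097) = 4.2 + 0.0214287 = 4.22143 m along the plane.
The resultant acts 0.6 + 0.0214287 = 0.621429 m (along the plate) below the hinge at the top edge, so the moment about the hinge is M = F × 0.621429 = 47.7632 × 0.621429 = 29.6814 kN·m.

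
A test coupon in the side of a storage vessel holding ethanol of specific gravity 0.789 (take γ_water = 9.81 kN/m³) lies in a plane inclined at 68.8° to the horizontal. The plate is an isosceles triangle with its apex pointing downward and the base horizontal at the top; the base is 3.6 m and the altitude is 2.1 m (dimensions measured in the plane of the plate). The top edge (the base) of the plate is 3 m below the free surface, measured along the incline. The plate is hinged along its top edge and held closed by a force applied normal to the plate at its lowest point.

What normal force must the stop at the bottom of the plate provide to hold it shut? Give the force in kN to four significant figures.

P ≈ 36.82 kN

γ = 0.789 × 9.81 = 7.74009 kN/m³.
Let θ = 68.8° be the plate's angle to the horizontal; measure y along the incline from where the plane meets the free surface. Vertical depth h = y·sinθ with sinθ = 0.932324.
With the apex down, the centroid sits h/3 = 2.1/3 = 0.7 m below the base (the top edge), so y_c = 3 + 0.7 = 3.7 m and h_c = 3.7 × 0.932324 = 3.4496 m.
A = ½ × 3.6 × 2.1 = 3.78 m².
Resultant F = γ·h_c·A = 7.74009 × 3.4496 × 3.78 = 100.927 kN.
I_c = b·h³/36 = 3.6 × 2.1³/36 = 0.9261 m⁴.
Centre of pressure: y_p = y_c + I_c/(y_c·A) = 3.7 + 0.9261/(3.7 × 3.78) = 3.7 + 0.0662162 = 3.76622 m along the plane.
The resultant acts 0.7 + 0.0662162 = 0.766216 m (along the plate) below the hinge at the top edge, so the moment about the hinge is M = F × 0.766216 = 100.927 × 0.766216 = 77.3319 kN·m.
A normal force at the bottom, 2.1 m from the hinge, must supply this moment: P = 77.3319/2.1 = 36.8247 kN.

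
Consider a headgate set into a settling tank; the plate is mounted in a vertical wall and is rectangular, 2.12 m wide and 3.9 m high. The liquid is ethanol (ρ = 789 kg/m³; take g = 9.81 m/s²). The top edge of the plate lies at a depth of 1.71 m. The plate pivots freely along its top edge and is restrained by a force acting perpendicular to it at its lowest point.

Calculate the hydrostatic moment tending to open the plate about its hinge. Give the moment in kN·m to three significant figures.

γ = ρg = 789 × 9.81 / 1000 = 7.74009 kN/m³.
The centroid lies 3.9/2 = 1.95 m below the top edge, so the centroid depth is h_c = 1.71 + 1.95 = 3.66 m.
A = 2.12 × 3.9 = 8.268 m².
Resultant F = γ·h_c·A = 7.74009 × 3.66 × 8.268 = 234.222 kN.
I_c = b·h³/12 = 2.12 × 3.9³/12 = 10.4797 m⁴.
Centre of pressure: y_p = y_c + I_c/(y_c·A) = 3.66 + 10.4797/(3.66 × 8.268) = 3.66 + 0.346312 = 4.00631 m along the plane.
The resultant acts 1.95 + 0.346312 = 2.29631 m (along the plate) below the hinge at the top edge, so the moment about the hinge is M = F × 2.29631 = 234.222 × 2.29631 = 537.846 kN·m.

M ≈ 538 kN·m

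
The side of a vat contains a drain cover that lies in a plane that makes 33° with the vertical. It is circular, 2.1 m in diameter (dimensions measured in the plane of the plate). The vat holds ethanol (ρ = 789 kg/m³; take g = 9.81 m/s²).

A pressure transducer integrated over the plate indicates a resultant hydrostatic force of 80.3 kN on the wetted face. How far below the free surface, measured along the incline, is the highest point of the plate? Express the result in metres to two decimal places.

γ = ρg = 789 × 9.81 / 1000 = 7.74009 kN/m³.
A = π(1.05)² = 3.46361 m².
From F = γ·h_c·A, the centroid depth is h_c = 80.3/(7.74009 × 3.46361) = 2.9953 m.
The plate makes 33° with the vertical, i.e. θ = 90° − 33° = 57° to the horizontal. Measuring y along the incline from the free-surface line, vertical depth h = y·sinθ with sinθ = 0.838671.
Along the incline, y_c = h_c/sinθ = 2.9953/0.838671 = 3.57148 m.
The centroid is at the centre, 1.05 m below the top of the plate, so the highest point sits at y_top = 3.57148 − 1.05 = 2.52148 m along the incline.

y_top ≈ 2.52 m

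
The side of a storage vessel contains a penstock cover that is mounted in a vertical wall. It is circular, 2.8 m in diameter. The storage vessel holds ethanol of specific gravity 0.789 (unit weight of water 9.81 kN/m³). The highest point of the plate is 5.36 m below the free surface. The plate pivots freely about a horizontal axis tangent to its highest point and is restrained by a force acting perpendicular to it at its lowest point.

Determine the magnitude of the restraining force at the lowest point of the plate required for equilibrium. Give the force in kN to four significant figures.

γ = 0.789 × 9.81 = 7.74009 kN/m³.
The centroid is at the centre, 1.4 m below the top of the plate, so the centroid depth is h_c = 5.36 + 1.4 = 6.76 m.
A = π(1.4)² = 6.15752 m².
Resultant F = γ·h_c·A = 7.74009 × 6.76 × 6.15752 = 322.18 kN.
I_c = πr⁴/4 = π × 1.4⁴/4 = 3.01719 m⁴.
Centre of pressure: y_p = y_c + I_c/(y_c·A) = 6.76 + 3.01719/(6.76 × 6.15752) = 6.76 + 0.0724853 = 6.83249 m along the plane.
The resultant acts 1.4 + 0.0724853 = 1.47249 m (along the plate) below the hinge at the top edge, so the moment about the hinge is M = F × 1.47249 = 322.18 × 1.47249 = 474.407 kN·m.
A normal force at the bottom, 2.8 m from the hinge, must supply this moment: P = 474.407/2.8 = 169.431 kN.

P ≈ 169.4 kN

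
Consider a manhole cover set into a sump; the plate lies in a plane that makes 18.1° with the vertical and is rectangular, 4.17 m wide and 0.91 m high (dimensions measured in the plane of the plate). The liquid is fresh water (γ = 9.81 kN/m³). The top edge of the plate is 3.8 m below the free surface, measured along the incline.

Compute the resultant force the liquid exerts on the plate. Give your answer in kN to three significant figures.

γ = 9.81 kN/m³.
The plate makes 18.1° with the vertical, i.e. θ = 90° − 18.1° = 71.9° to the horizontal. Measuring y along the incline from the free-surface line, vertical depth h = y·sinθ with sinθ = 0.950516.
The centroid lies 0.91/2 = 0.455 m below the top edge, so y_c = 3.8 + 0.455 = 4.255 m and h_c = 4.255 × 0.950516 = 4.04445 m.
A = 4.17 × 0.91 = 3.7947 m².
Resultant F = γ·h_c·A = 9.81 × 4.04445 × 3.7947 = 150.559 kN.

F ≈ 151 kN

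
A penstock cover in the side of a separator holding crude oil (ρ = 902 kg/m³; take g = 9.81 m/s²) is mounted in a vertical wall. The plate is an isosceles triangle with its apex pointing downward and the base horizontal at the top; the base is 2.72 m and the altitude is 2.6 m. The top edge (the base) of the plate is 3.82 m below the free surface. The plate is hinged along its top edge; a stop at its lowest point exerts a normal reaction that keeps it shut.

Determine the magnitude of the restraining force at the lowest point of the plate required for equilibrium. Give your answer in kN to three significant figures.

γ = ρg = 902 × 9.81 / 1000 = 8.84862 kN/m³.
With the apex down, the centroid sits h/3 = 2.6/3 = 0.866667 m below the base (the top edge), so the centroid depth is h_c = 3.82 + 0.866667 = 4.68667 m.
A = ½ × 2.72 × 2.6 = 3.536 m².
Resultant F = γ·h_c·A = 8.84862 × 4.68667 × 3.536 = 146.64 kN.
I_c = b·h³/36 = 2.72 × 2.6³/36 = 1.32796 m⁴.
Centre of pressure: y_p = y_c + I_c/(y_c·A) = 4.68667 + 1.32796/(4.68667 × 3.536) = 4.68667 + 0.0801324 = 4.7668 m along the plane.
The resultant acts 0.866667 + 0.0801324 = 0.946799 m (along the plate) below the hinge at the top edge, so the moment about the hinge is M = F × 0.946799 = 146.64 × 0.946799 = 138.839 kN·m.
A normal force at the bottom, 2.6 m from the hinge, must supply this moment: P = 138.839/2.6 = 53.3996 kN.

P ≈ 53.4 kN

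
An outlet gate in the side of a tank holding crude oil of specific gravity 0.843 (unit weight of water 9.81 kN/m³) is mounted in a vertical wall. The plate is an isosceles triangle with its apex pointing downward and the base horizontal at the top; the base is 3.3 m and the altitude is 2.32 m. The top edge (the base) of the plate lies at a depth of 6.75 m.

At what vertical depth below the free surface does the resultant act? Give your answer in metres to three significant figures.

h_p = 7.56 m

γ = 0.843 × 9.81 = 8.26983 kN/m³.
With the apex down, the centroid sits h/3 = 2.32/3 = 0.773333 m below the base (the top edge), so the centroid depth is h_c = 6.75 + 0.773333 = 7.52333 m.
A = ½ × 3.3 × 2.32 = 3.828 m².
Resultant F = γ·h_c·A = 8.26983 × 7.52333 × 3.828 = 238.165 kN.
I_c = b·h³/36 = 3.3 × 2.32³/36 = 1.14466 m⁴.
Centre of pressure: y_p = y_c + I_c/(y_c·A) = 7.52333 + 1.14466/(7.52333 × 3.828) = 7.52333 + 0.0397461 = 7.56308 m along the plane.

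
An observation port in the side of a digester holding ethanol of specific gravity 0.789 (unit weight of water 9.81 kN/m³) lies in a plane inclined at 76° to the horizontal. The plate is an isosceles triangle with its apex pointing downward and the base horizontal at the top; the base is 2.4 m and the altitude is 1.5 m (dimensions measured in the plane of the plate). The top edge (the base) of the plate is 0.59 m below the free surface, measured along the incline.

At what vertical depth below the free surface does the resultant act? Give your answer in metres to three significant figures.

h_p = 1.17 m

γ = 0.789 × 9.81 = 7.74009 kN/m³.
Let θ = 76° be the plate's angle to the horizontal; measure y along the incline from where the plane meets the free surface. Vertical depth h = y·sinθ with sinθ = 0.970296.
With the apex down, the centroid sits h/3 = 1.5/3 = 0.5 m below the base (the top edge), so y_c = 0.59 + 0.5 = 1.09 m and h_c = 1.09 × 0.970296 = 1.05762 m.
A = ½ × 2.4 × 1.5 = 1.8 m².
Resultant F = γ·h_c·A = 7.74009 × 1.05762 × 1.8 = 14.7349 kN.
I_c = b·h³/36 = 2.4 × 1.5³/36 = 0.225 m⁴.
Centre of pressure: y_p = y_c + I_c/(y_c·A) = 1.09 + 0.225/(1.09 × 1.8) = 1.09 + 0.114679 = 1.20468 m along the plane.
Vertically, h_p = y_p·sinθ = 1.20468 × 0.970296 = 1.1689 m.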